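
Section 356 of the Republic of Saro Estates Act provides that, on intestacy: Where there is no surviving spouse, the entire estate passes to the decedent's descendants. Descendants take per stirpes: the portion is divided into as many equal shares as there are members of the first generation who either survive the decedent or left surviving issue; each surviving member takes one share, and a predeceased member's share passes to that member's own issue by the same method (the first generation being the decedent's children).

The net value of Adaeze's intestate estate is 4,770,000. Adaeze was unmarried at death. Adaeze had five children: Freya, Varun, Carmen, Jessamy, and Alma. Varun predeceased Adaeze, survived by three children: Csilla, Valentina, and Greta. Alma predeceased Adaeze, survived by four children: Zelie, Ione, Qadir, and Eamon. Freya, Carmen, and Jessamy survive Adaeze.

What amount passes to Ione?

The entire 4,770,000 passes to the descendants.
That amount (4,770,000) is divided into 5 shares of 954,000: Freya, Carmen, and Jessamy each take 954,000; Varun's 954,000 share passes to Varun's issue; Alma's 954,000 share passes to Alma's issue.
Varun's share (954,000) is divided into 3 shares of 318,000: Csilla, Valentina, and Greta each take 318,000.
Alma's share (954,000) is divided into 4 shares of 238,500: Zelie, Ione, Qadir, and Eamon each take 238,500.

Ione receives 238,500.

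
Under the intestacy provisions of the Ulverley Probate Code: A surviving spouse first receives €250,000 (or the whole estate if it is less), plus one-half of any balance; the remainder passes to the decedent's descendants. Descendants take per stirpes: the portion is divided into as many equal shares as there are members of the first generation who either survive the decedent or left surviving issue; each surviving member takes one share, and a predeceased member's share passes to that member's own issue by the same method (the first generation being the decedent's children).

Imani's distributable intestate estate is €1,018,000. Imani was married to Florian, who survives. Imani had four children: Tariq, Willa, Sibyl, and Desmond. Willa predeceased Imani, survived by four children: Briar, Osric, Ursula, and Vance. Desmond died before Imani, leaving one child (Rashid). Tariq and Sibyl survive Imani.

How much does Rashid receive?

Rashid receives €96,000.

Florian first takes €250,000, leaving a balance of €768,000. Florian then takes one-half of the balance (€384,000), for a total of €634,000. The remaining €384,000 passes to the descendants.
The descendants' portion (€384,000) is divided into 4 shares of €96,000: Tariq and Sibyl each take €96,000; Willa's €96,000 share passes to Willa's issue; Desmond's €96,000 share passes to Desmond's issue.
Willa's share (€96,000) is divided into 4 shares of €24,000: Briar, Osric, Ursula, and Vance each take €24,000.
Desmond's share (€96,000) passes entirely to Rashid.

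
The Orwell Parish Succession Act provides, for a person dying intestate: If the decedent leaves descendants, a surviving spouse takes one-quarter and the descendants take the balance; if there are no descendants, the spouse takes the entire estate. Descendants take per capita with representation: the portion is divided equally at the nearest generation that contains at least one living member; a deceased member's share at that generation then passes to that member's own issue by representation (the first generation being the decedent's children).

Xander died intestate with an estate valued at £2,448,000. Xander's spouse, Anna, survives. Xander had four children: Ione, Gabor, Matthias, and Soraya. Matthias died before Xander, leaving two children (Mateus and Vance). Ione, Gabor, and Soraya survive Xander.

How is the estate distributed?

Anna: £612,000; Ione: £459,000; Gabor: £459,000; Mateus: £229,500; Vance: £229,500; Soraya: £459,000

Anna takes one-quarter of £2,448,000 = £612,000. The remaining £1,836,000 passes to the descendants.
The descendants' portion (£1,836,000) is divided into 4 shares of £459,000: Ione, Gabor, and Soraya each take £459,000; Matthias's £459,000 share passes to Matthias's issue.
Matthias's share (£459,000) is divided into 2 shares of £229,500: Mateus and Vance each take £229,500.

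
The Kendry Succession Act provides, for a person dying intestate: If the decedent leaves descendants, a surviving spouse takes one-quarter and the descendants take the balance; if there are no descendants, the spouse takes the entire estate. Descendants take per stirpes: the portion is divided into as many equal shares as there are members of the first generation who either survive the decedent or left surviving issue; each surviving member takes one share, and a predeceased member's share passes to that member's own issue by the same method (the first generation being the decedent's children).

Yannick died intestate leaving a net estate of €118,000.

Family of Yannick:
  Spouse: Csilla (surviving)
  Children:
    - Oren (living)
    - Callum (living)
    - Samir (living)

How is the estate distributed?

Csilla: €29,500; Oren: €29,500; Callum: €29,500; Samir: €29,500

Csilla takes one-quarter of €118,000 = €29,500. The remaining €88,500 passes to the descendants.
The descendants' portion (€88,500) is divided into 3 shares of €29,500: Oren, Callum, and Samir each take €29,500.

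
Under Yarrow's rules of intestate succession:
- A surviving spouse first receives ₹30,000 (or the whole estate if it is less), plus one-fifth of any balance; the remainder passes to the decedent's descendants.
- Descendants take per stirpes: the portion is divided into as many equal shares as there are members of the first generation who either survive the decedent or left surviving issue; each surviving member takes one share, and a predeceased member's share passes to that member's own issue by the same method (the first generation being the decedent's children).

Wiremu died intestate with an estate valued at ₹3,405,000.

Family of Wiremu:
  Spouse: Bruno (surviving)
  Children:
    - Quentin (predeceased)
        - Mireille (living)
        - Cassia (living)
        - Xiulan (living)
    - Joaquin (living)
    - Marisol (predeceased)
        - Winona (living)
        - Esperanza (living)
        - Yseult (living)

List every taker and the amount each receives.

Bruno first takes ₹30,000, leaving a balance of ₹3,375,000. Bruno then takes one-fifth of the balance (₹675,000), for a total of ₹705,000. The remaining ₹2,700,000 passes to the descendants.
The descendants' portion (₹2,700,000) is divided into 3 shares of ₹900,000: Joaquin takes ₹900,000; Quentin's ₹900,000 share passes to Quentin's issue; Marisol's ₹900,000 share passes to Marisol's issue.
Quentin's share (₹900,000) is divided into 3 shares of ₹300,000: Mireille, Cassia, and Xiulan each take ₹300,000.
Marisol's share (₹900,000) is divided into 3 shares of ₹300,000: Winona, Esperanza, and Yseult each take ₹300,000.

Bruno: ₹705,000; Mireille: ₹300,000; Cassia: ₹300,000; Xiulan: ₹300,000; Joaquin: ₹900,000; Winona: ₹300,000; Esperanza: ₹300,000; Yseult: ₹300,000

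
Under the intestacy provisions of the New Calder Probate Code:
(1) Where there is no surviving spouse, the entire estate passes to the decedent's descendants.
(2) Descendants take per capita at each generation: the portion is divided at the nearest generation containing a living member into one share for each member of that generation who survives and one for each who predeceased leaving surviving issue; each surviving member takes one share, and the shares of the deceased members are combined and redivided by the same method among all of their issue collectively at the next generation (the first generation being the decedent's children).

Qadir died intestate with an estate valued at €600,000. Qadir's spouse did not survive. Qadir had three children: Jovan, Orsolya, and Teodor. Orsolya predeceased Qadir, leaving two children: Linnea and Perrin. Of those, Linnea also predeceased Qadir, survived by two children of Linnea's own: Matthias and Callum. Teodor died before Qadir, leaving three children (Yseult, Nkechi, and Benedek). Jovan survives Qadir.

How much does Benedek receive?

Benedek receives €80,000.

The entire €600,000 passes to the descendants.
That amount (€600,000) is divided at the children's generation into 3 shares of €200,000. Jovan takes €200,000. The 2 shares of the deceased (Orsolya and Teodor) are combined into a pool of €400,000.
That pool (€400,000) is divided at the grandchildren's generation into 5 shares of €80,000. Perrin, Yseult, Nkechi, and Benedek each take €80,000. The remaining share for the deceased Linnea (€80,000) is carried to the next generation.
That pool (€80,000) is divided at the great-grandchildren's generation equally among Matthias and Callum: €40,000 each.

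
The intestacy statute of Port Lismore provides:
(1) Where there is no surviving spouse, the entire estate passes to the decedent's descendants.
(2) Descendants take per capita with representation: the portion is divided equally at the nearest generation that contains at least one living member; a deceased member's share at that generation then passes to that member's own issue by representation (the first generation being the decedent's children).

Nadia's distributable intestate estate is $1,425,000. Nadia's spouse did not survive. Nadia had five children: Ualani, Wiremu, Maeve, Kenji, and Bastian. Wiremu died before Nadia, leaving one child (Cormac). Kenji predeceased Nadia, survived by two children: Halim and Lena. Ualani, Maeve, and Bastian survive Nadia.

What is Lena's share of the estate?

Lena receives $142,500.

The entire $1,425,000 passes to the descendants.
That amount ($1,425,000) is divided into 5 shares of $285,000: Ualani, Maeve, and Bastian each take $285,000; Wiremu's $285,000 share passes to Wiremu's issue; Kenji's $285,000 share passes to Kenji's issue.
Wiremu's share ($285,000) passes entirely to Cormac.
Kenji's share ($285,000) is divided into 2 shares of $142,500: Halim and Lena each take $142,500.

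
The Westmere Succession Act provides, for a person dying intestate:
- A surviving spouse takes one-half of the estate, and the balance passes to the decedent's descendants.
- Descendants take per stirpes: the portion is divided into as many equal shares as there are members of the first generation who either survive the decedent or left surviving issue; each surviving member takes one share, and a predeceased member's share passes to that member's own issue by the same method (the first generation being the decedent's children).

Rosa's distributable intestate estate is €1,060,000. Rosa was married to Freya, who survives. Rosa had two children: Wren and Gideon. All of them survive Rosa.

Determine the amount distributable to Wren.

Wren receives €265,000.

Freya takes one-half of €1,060,000 = €530,000. The remaining €530,000 passes to the descendants.
The descendants' portion (€530,000) is divided into 2 shares of €265,000: Wren and Gideon each take €265,000.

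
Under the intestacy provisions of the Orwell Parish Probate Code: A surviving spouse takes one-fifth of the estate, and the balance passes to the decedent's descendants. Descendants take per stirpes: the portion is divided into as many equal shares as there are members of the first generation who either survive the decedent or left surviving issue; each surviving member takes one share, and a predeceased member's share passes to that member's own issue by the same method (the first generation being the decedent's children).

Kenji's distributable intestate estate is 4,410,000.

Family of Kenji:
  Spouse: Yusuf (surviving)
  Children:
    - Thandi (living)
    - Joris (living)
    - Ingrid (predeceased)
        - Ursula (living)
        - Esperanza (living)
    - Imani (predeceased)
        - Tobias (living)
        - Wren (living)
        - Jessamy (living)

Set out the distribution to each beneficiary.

Yusuf: 882,000; Thandi: 882,000; Joris: 882,000; Ursula: 441,000; Esperanza: 441,000; Tobias: 294,000; Wren: 294,000; Jessamy: 294,000

Yusuf takes one-fifth of 4,410,000 = 882,000. The remaining 3,528,000 passes to the descendants.
The descendants' portion (3,528,000) is divided into 4 shares of 882,000: Thandi and Joris each take 882,000; Ingrid's 882,000 share passes to Ingrid's issue; Imani's 882,000 share passes to Imani's issue.
Ingrid's share (882,000) is divided into 2 shares of 441,000: Ursula and Esperanza each take 441,000.
Imani's share (882,000) is divided into 3 shares of 294,000: Tobias, Wren, and Jessamy each take 294,000.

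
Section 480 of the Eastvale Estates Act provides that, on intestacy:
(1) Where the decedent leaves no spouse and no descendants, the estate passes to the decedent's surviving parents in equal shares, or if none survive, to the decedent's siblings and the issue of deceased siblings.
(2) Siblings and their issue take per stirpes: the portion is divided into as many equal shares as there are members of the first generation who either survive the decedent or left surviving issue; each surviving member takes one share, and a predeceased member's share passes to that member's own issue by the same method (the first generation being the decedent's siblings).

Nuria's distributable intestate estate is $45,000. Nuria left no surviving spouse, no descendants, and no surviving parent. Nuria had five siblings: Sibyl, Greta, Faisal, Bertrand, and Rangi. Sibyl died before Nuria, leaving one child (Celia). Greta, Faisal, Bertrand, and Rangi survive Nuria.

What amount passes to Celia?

The entire $45,000 passes to the siblings and their issue.
That amount ($45,000) is divided into 5 shares of $9,000: Greta, Faisal, Bertrand, and Rangi each take $9,000; Sibyl's $9,000 share passes to Sibyl's issue.
Sibyl's share ($9,000) passes entirely to Celia.

Celia receives $9,000.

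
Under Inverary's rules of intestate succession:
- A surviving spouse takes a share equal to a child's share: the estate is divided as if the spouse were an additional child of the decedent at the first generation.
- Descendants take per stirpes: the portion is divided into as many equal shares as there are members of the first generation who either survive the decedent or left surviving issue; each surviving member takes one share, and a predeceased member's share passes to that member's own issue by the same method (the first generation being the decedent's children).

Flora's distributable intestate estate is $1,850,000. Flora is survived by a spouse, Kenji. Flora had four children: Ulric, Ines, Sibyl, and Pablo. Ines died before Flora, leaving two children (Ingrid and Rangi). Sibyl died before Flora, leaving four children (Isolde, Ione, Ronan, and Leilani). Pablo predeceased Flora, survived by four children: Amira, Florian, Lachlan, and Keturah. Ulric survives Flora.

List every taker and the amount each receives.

The spouse counts as an additional share at the children's level, so there are 5 primary shares of $370,000. Kenji takes one such share ($370,000).
The children's combined portion ($1,480,000) is divided into 4 shares of $370,000: Ulric takes $370,000; Ines's $370,000 share passes to Ines's issue; Sibyl's $370,000 share passes to Sibyl's issue; Pablo's $370,000 share passes to Pablo's issue.
Ines's share ($370,000) is divided into 2 shares of $185,000: Ingrid and Rangi each take $185,000.
Sibyl's share ($370,000) is divided into 4 shares of $92,500: Isolde, Ione, Ronan, and Leilani each take $92,500.
Pablo's share ($370,000) is divided into 4 shares of $92,500: Amira, Florian, Lachlan, and Keturah each take $92,500.

Kenji: $370,000; Ulric: $370,000; Ingrid: $185,000; Rangi: $185,000; Isolde: $92,500; Ione: $92,500; Ronan: $92,500; Leilani: $92,500; Amira: $92,500; Florian: $92,500; Lachlan: $92,500; Keturah: $92,500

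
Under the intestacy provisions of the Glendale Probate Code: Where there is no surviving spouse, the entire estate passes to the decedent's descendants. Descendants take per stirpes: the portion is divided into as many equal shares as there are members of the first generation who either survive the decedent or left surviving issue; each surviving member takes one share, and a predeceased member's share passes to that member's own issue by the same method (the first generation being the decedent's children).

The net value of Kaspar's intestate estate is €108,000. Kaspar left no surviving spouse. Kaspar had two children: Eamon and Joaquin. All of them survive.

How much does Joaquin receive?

The entire €108,000 passes to the descendants.
That amount (€108,000) is divided into 2 shares of €54,000: Eamon and Joaquin each take €54,000.

Joaquin receives €54,000.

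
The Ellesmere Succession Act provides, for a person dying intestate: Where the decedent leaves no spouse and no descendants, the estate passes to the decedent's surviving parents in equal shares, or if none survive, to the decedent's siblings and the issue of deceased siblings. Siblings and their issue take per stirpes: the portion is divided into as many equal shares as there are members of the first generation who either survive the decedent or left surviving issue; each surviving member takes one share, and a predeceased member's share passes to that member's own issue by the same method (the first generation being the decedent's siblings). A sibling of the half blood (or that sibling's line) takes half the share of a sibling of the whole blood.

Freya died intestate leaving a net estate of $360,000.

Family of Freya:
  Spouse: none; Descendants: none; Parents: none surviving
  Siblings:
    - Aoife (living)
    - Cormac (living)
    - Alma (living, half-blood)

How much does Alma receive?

Alma receives $72,000.

The entire $360,000 passes to the siblings and their issue.
Counting each half-blood sibling's line as half a unit, there are 5/2 units in $360,000, so one unit is $144,000. Whole-blood lines (Aoife and Cormac) take $144,000 each; half-blood lines (Alma) take $72,000 each.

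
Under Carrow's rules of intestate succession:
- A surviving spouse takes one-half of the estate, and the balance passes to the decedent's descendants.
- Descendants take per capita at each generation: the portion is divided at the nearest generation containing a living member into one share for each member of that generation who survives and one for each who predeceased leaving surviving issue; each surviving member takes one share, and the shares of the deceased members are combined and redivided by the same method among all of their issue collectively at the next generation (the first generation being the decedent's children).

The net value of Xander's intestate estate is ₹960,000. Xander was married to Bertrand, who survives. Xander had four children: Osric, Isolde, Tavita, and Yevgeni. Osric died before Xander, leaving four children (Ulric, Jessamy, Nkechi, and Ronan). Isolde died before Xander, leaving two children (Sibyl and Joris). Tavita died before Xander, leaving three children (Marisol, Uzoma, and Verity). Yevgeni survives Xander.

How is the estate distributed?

Bertrand takes one-half of ₹960,000 = ₹480,000. The remaining ₹480,000 passes to the descendants.
The descendants' portion (₹480,000) is divided at the children's generation into 4 shares of ₹120,000. Yevgeni takes ₹120,000. The 3 shares of the deceased (Osric, Isolde, and Tavita) are combined into a pool of ₹360,000.
That pool (₹360,000) is divided at the grandchildren's generation equally among Ulric, Jessamy, Nkechi, Ronan, Sibyl, Joris, Marisol, Uzoma, and Verity: ₹40,000 each.

Bertrand: ₹480,000; Ulric: ₹40,000; Jessamy: ₹40,000; Nkechi: ₹40,000; Ronan: ₹40,000; Sibyl: ₹40,000; Joris: ₹40,000; Marisol: ₹40,000; Uzoma: ₹40,000; Verity: ₹40,000; Yevgeni: ₹120,000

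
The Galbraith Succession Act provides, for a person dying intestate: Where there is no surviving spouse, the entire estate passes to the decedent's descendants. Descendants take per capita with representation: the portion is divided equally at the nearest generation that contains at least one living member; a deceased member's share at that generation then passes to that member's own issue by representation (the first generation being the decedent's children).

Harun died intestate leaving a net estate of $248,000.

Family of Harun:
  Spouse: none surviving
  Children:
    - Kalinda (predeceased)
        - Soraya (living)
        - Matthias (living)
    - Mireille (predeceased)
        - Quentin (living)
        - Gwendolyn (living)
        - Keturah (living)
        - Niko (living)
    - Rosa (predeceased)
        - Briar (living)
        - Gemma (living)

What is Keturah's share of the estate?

The entire $248,000 passes to the descendants.
No child survives, so the initial division is made at the grandchildren's generation.
That amount ($248,000) is divided into 8 shares of $31,000: Soraya, Matthias, Quentin, Gwendolyn, Keturah, Niko, Briar, and Gemma each take $31,000.

Keturah receives $31,000.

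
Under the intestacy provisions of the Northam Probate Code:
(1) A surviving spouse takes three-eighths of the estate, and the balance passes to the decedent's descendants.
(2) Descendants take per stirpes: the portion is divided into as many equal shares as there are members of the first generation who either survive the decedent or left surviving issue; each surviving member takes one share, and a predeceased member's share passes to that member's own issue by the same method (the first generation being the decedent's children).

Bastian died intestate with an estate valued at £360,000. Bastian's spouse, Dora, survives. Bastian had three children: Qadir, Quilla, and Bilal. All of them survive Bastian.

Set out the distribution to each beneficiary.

Dora takes three-eighths of £360,000 = £135,000. The remaining £225,000 passes to the descendants.
The descendants' portion (£225,000) is divided into 3 shares of £75,000: Qadir, Quilla, and Bilal each take £75,000.

Dora: £135,000; Qadir: £75,000; Quilla: £75,000; Bilal: £75,000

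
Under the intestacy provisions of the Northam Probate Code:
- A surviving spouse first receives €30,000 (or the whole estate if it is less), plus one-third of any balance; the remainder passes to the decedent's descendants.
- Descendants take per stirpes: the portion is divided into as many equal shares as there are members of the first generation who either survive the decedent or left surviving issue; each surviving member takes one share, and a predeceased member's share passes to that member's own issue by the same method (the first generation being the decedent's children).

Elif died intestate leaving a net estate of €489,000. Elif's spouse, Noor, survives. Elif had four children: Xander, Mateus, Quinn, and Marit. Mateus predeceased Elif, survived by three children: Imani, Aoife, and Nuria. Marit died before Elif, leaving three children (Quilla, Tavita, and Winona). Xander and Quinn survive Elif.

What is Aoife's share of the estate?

Noor first takes €30,000, leaving a balance of €459,000. Noor then takes one-third of the balance (€153,000), for a total of €183,000. The remaining €306,000 passes to the descendants.
The descendants' portion (€306,000) is divided into 4 shares of €76,500: Xander and Quinn each take €76,500; Mateus's €76,500 share passes to Mateus's issue; Marit's €76,500 share passes to Marit's issue.
Mateus's share (€76,500) is divided into 3 shares of €25,500: Imani, Aoife, and Nuria each take €25,500.
Marit's share (€76,500) is divided into 3 shares of €25,500: Quilla, Tavita, and Winona each take €25,500.

Aoife receives €25,500.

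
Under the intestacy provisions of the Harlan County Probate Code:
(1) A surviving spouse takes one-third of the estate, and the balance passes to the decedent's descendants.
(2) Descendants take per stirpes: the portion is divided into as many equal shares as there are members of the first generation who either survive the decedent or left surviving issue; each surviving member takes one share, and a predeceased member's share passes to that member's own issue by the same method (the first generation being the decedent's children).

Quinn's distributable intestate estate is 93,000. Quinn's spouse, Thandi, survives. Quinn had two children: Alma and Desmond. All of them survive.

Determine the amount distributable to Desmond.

Desmond receives 31,000.

Thandi takes one-third of 93,000 = 31,000. The remaining 62,000 passes to the descendants.
The descendants' portion (62,000) is divided into 2 shares of 31,000: Alma and Desmond each take 31,000.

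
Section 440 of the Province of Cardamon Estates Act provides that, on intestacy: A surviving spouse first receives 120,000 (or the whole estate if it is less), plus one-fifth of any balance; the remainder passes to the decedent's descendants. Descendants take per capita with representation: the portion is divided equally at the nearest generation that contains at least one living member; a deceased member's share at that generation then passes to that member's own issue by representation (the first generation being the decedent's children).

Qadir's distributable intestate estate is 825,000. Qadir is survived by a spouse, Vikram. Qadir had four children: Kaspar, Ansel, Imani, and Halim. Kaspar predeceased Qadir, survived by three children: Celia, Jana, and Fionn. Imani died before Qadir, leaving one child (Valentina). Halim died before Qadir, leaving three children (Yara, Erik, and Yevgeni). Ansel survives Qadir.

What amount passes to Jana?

Jana receives 47,000.

Vikram first takes 120,000, leaving a balance of 705,000. Vikram then takes one-fifth of the balance (141,000), for a total of 261,000. The remaining 564,000 passes to the descendants.
The descendants' portion (564,000) is divided into 4 shares of 141,000: Ansel takes 141,000; Kaspar's 141,000 share passes to Kaspar's issue; Imani's 141,000 share passes to Imani's issue; Halim's 141,000 share passes to Halim's issue.
Kaspar's share (141,000) is divided into 3 shares of 47,000: Celia, Jana, and Fionn each take 47,000.
Imani's share (141,000) passes entirely to Valentina.
Halim's share (141,000) is divided into 3 shares of 47,000: Yara, Erik, and Yevgeni each take 47,000.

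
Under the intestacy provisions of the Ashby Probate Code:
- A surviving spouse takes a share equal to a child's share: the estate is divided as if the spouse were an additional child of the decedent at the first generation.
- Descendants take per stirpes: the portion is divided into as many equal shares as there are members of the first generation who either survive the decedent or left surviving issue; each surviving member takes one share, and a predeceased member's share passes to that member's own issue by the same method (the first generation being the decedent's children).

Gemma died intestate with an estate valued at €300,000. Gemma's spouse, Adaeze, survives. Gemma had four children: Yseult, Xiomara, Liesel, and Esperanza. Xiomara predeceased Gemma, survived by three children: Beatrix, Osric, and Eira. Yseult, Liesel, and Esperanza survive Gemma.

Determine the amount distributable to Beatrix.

Beatrix receives €20,000.

The spouse counts as an additional share at the children's level, so there are 5 primary shares of €60,000. Adaeze takes one such share (€60,000).
The children's combined portion (€240,000) is divided into 4 shares of €60,000: Yseult, Liesel, and Esperanza each take €60,000; Xiomara's €60,000 share passes to Xiomara's issue.
Xiomara's share (€60,000) is divided into 3 shares of €20,000: Beatrix, Osric, and Eira each take €20,000.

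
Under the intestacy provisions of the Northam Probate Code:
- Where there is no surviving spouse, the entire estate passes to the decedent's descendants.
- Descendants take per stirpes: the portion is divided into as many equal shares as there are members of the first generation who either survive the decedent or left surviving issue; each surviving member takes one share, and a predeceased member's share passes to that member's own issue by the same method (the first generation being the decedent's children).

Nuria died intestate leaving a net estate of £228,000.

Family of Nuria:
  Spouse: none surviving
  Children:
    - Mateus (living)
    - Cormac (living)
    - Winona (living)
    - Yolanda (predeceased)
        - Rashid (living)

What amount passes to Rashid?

Rashid receives £57,000.

The entire £228,000 passes to the descendants.
That amount (£228,000) is divided into 4 shares of £57,000: Mateus, Cormac, and Winona each take £57,000; Yolanda's £57,000 share passes to Yolanda's issue.
Yolanda's share (£57,000) passes entirely to Rashid.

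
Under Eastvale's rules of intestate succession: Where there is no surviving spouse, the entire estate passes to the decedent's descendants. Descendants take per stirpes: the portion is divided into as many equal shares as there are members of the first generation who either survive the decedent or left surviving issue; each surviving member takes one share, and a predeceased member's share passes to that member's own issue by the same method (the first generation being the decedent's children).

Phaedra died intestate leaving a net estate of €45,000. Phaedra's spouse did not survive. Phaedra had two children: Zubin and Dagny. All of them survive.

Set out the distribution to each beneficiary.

The entire €45,000 passes to the descendants.
That amount (€45,000) is divided into 2 shares of €22,500: Zubin and Dagny each take €22,500.

Zubin: €22,500; Dagny: €22,500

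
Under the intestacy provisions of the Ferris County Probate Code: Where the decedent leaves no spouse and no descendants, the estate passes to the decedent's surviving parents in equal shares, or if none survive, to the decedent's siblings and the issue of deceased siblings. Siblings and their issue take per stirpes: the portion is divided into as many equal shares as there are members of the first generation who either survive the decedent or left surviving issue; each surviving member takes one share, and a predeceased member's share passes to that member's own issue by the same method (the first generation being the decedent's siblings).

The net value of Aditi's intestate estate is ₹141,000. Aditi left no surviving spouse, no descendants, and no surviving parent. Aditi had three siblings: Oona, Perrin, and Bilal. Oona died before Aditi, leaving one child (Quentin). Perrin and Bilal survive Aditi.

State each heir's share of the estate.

Quentin: ₹47,000; Perrin: ₹47,000; Bilal: ₹47,000

The entire ₹141,000 passes to the siblings and their issue.
That amount (₹141,000) is divided into 3 shares of ₹47,000: Perrin and Bilal each take ₹47,000; Oona's ₹47,000 share passes to Oona's issue.
Oona's share (₹47,000) passes entirely to Quentin.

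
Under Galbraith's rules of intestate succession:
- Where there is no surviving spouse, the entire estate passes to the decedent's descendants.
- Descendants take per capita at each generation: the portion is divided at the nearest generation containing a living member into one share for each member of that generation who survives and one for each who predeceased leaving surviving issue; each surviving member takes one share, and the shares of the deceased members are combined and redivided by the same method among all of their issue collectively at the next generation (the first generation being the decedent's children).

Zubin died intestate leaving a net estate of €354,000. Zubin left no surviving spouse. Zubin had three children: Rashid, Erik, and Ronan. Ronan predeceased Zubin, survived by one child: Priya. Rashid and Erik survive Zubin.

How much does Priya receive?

The entire €354,000 passes to the descendants.
That amount (€354,000) is divided at the children's generation into 3 shares of €118,000. Rashid and Erik each take €118,000. The remaining share for the deceased Ronan (€118,000) is carried to the next generation.
That pool (€118,000) passes entirely to Priya, the sole taker at the grandchildren's generation.

Priya receives €118,000.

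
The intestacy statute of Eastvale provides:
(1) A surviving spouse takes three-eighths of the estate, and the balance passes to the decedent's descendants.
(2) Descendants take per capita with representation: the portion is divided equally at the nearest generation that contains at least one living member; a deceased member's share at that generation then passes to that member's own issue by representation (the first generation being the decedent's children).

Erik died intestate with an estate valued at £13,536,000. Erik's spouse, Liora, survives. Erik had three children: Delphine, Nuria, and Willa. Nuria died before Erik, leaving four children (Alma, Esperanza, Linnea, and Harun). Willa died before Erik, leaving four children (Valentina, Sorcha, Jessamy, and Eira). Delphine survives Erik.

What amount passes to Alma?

Alma receives £705,000.

Liora takes three-eighths of £13,536,000 = £5,076,000. The remaining £8,460,000 passes to the descendants.
The descendants' portion (£8,460,000) is divided into 3 shares of £2,820,000: Delphine takes £2,820,000; Nuria's £2,820,000 share passes to Nuria's issue; Willa's £2,820,000 share passes to Willa's issue.
Nuria's share (£2,820,000) is divided into 4 shares of £705,000: Alma, Esperanza, Linnea, and Harun each take £705,000.
Willa's share (£2,820,000) is divided into 4 shares of £705,000: Valentina, Sorcha, Jessamy, and Eira each take £705,000.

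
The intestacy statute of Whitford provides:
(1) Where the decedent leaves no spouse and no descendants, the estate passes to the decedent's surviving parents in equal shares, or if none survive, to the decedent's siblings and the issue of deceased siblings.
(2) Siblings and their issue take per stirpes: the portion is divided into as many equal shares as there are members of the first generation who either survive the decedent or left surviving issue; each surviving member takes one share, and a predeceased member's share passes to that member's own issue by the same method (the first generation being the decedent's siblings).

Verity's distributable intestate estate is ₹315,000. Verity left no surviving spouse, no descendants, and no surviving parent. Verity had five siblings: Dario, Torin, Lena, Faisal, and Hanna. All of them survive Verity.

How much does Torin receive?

The entire ₹315,000 passes to the siblings and their issue.
That amount (₹315,000) is divided into 5 shares of ₹63,000: Dario, Torin, Lena, Faisal, and Hanna each take ₹63,000.

Torin receives ₹63,000.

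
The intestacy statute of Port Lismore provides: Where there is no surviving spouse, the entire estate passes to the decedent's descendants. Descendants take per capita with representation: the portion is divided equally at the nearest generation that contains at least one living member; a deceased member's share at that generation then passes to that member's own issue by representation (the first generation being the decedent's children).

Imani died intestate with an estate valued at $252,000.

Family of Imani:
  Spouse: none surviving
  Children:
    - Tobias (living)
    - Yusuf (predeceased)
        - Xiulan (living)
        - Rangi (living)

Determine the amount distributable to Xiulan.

Xiulan receives $63,000.

The entire $252,000 passes to the descendants.
That amount ($252,000) is divided into 2 shares of $126,000: Tobias takes $126,000; Yusuf's $126,000 share passes to Yusuf's issue.
Yusuf's share ($126,000) is divided into 2 shares of $63,000: Xiulan and Rangi each take $63,000.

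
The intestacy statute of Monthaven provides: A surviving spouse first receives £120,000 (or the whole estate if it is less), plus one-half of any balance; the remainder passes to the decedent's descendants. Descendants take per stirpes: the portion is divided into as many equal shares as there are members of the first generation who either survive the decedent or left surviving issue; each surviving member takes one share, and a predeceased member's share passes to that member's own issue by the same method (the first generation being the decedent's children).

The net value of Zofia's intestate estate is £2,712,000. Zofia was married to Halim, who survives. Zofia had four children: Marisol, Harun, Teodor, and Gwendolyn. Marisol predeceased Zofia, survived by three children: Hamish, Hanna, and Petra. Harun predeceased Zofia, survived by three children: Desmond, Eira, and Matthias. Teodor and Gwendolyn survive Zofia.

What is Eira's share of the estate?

Halim first takes £120,000, leaving a balance of £2,592,000. Halim then takes one-half of the balance (£1,296,000), for a total of £1,416,000. The remaining £1,296,000 passes to the descendants.
The descendants' portion (£1,296,000) is divided into 4 shares of £324,000: Teodor and Gwendolyn each take £324,000; Marisol's £324,000 share passes to Marisol's issue; Harun's £324,000 share passes to Harun's issue.
Marisol's share (£324,000) is divided into 3 shares of £108,000: Hamish, Hanna, and Petra each take £108,000.
Harun's share (£324,000) is divided into 3 shares of £108,000: Desmond, Eira, and Matthias each take £108,000.

Eira receives £108,000.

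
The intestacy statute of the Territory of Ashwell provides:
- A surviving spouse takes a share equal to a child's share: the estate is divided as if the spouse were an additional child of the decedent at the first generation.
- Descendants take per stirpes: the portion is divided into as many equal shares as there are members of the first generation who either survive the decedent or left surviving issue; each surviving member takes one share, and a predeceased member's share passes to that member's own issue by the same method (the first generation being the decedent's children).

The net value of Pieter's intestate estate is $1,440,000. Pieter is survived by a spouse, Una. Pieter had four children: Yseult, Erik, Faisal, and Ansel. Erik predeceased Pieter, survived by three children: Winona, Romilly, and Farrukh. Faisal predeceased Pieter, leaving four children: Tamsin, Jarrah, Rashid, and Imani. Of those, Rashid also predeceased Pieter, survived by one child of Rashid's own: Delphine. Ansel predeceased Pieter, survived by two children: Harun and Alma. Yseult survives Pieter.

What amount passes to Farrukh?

Farrukh receives $96,000.

The spouse counts as an additional share at the children's level, so there are 5 primary shares of $288,000. Una takes one such share ($288,000).
The children's combined portion ($1,152,000) is divided into 4 shares of $288,000: Yseult takes $288,000; Erik's $288,000 share passes to Erik's issue; Faisal's $288,000 share passes to Faisal's issue; Ansel's $288,000 share passes to Ansel's issue.
Erik's share ($288,000) is divided into 3 shares of $96,000: Winona, Romilly, and Farrukh each take $96,000.
Faisal's share ($288,000) is divided into 4 shares of $72,000: Tamsin, Jarrah, and Imani each take $72,000; Rashid's $72,000 share passes to Rashid's issue.
Rashid's share ($72,000) passes entirely to Delphine.
Ansel's share ($288,000) is divided into 2 shares of $144,000: Harun and Alma each take $144,000.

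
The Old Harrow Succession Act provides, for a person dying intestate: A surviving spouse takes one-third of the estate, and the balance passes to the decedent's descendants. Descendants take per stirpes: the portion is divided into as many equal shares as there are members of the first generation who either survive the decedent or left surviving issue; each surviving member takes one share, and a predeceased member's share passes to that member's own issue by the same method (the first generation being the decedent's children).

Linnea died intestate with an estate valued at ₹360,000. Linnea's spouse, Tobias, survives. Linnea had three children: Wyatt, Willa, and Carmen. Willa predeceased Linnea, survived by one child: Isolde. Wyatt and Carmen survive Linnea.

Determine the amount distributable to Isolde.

Tobias takes one-third of ₹360,000 = ₹120,000. The remaining ₹240,000 passes to the descendants.
The descendants' portion (₹240,000) is divided into 3 shares of ₹80,000: Wyatt and Carmen each take ₹80,000; Willa's ₹80,000 share passes to Willa's issue.
Willa's share (₹80,000) passes entirely to Isolde.

Isolde receives ₹80,000.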